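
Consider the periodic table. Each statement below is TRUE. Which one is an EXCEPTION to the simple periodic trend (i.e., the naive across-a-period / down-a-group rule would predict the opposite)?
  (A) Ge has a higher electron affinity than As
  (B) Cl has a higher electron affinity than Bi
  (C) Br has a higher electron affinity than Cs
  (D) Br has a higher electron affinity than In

The general trend: electron affinity increases across a period and decreases down a group.
(A) Ge (period 4, group 14) vs As (period 4, group 15): the stated order contradicts the simple trend.
(B) Cl (period 3, group 17) vs Bi (period 6, group 15): the stated order agrees with the simple trend.
(C) Br (period 4, group 17) vs Cs (period 6, group 1): the stated order agrees with the simple trend.
(D) Br (period 4, group 17) vs In (period 5, group 13): the stated order agrees with the simple trend.
The exception is (A): adding an electron to As's half-filled 4p³ is unfavourable, so Ge (4p²) has the more exothermic EA.

(A)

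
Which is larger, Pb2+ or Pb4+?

Pb2+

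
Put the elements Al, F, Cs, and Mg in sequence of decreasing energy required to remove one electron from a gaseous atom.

F is in period 2, group 17; Mg is in period 3, group 2; Al is in period 3, group 13; Cs is in period 6, group 1.
Across a period the outer electron is held more tightly (higher IE₁); down a group it sits in a higher shell, more shielded, and comes off more easily.
Neither a single period nor a single group — weigh both effects.
Al > Cs: both effects reinforce here, so Al is clearly the higher of the two.
Mg > Al: this pair runs against the simple trend — see the exception note.
F > Mg: relative to Mg, both the across-period and down-group shifts push F's first ionization energy up.
Note the exception: Mg has a higher first ionization energy than Al, contrary to the simple trend — Al's single 3p electron is easier to remove than one from Mg's filled 3s².
For reference (kJ/mol): F 1681, Mg 738, Al 578, Cs 376.
So from highest to lowest: F > Mg > Al > Cs.

F, Mg, Al, Cs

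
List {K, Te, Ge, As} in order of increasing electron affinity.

K < As < Ge < Te

K is in period 4, group 1; Ge is in period 4, group 14; As is in period 4, group 15; Te is in period 5, group 16.
Electron affinity generally becomes more exothermic across a period toward the halogens and less exothermic down a group.
These span different periods and groups, so the two trends combine.
As > K: both are in period 4; the period trend gives As the larger value.
Ge > As: this pair runs against the simple trend — see the exception note.
Te > Ge: period and group pull opposite ways; the across-period shift dominates (190 vs 119 kJ/mol).
Note the exception: Ge has a higher electron affinity than As, contrary to the simple trend — adding an electron to As's half-filled 4p³ is unfavourable, so Ge (4p²) has the more exothermic EA.
Tabulated electron affinity (kJ/mol): K 48, Ge 119, As 78, Te 190.
So from lowest to highest: K < As < Ge < Te.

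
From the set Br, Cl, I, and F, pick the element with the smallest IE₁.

F is in period 2, group 17; Cl is in period 3, group 17; Br is in period 4, group 17; I is in period 5, group 17.
IE₁ increases left→right with effective nuclear charge and decreases top→bottom as the valence shell moves farther out.
All are in group 17, so first ionization energy increases up the group.
The smallest IE₁ among these belongs to I.

I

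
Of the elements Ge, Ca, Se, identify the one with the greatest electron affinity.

Se

Ca is in period 4, group 2; Ge is in period 4, group 14; Se is in period 4, group 16.
Atoms with high Z_eff and room in the valence shell (especially the halogens) have the most exothermic electron affinities.
All lie in period 4, so electron affinity increases left to right.
The greatest electron affinity among these belongs to Se.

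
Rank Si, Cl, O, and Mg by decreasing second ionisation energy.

O > Cl > Si > Mg

IE_2 is the cost of taking one more electron from the +1 cation: Si⁺ still has 3 valence electrons; Cl⁺ still has 6 valence electrons; O⁺ still has 5 valence electrons; Mg⁺ still has 1 valence electron.
All are still removing valence electrons, so compare the +1 ions as you would atoms: IE_2 generally rises across a period (higher Z_eff) and falls down a group (larger shell), subject to the usual subshell exceptions.
Valence configurations: Si⁺ [Ne]3s²3p¹, Cl⁺ [Ne]3s²3p⁴, O⁺ [He]2s²2p³, Mg⁺ [Ne]3s¹.
Tabulated IE_2 (kJ/mol): Si 1577, Cl 2298, O 3388, Mg 1451.
So the second ionization energies run Mg < Si < Cl < O.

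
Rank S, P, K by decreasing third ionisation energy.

After 2 electrons have been removed, what remains? S²⁺ still has 4 valence electrons; P²⁺ still has 3 valence electrons; K²⁺ is already 1 electron into the core.
Core electrons are held far more tightly than valence electrons, so K tops the IE_3 order.
Valence configurations: S²⁺ [Ne]3s²3p², P²⁺ [Ne]3s²3p¹.
The numbers (kJ/mol): S 3357, P 2914, K 4420.
Hence IE_3: P < S < K.

K, S, P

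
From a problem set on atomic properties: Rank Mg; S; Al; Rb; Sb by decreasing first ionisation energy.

S > Sb > Mg > Al > Rb

Mg is in period 3, group 2; Al is in period 3, group 13; S is in period 3, group 16; Rb is in period 5, group 1; Sb is in period 5, group 15.
IE₁ increases left→right with effective nuclear charge and decreases top→bottom as the valence shell moves farther out.
These span different periods and groups, so the two trends combine.
Al > Rb: both effects reinforce here, so Al is clearly the higher of the two.
Mg > Al: this pair runs against the simple trend — see the exception note.
Sb > Mg: period and group pull opposite ways; the across-period shift dominates (831 vs 738 kJ/mol).
S > Sb: both effects reinforce here, so S is clearly the higher of the two.
Note the exception: Mg has a higher first ionization energy than Al, contrary to the simple trend — Al's single 3p electron is easier to remove than one from Mg's filled 3s².
For reference (kJ/mol): Mg 738, Al 578, S 1000, Rb 403, Sb 831.
So from highest to lowest: S > Sb > Mg > Al > Rb.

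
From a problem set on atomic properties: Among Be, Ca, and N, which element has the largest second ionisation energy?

The second ionization energy removes an electron from the +1 ion. For each element: Be⁺ still has 1 valence electron; Ca⁺ still has 1 valence electron; N⁺ still has 4 valence electrons.
All are still removing valence electrons, so compare the +1 ions as you would atoms: IE_2 generally rises across a period (higher Z_eff) and falls down a group (larger shell), subject to the usual subshell exceptions.
Valence configurations: Be⁺ [He]2s¹, Ca⁺ [Ar]4s¹, N⁺ [He]2s²2p².
Tabulated IE_2 (kJ/mol): Be 1757, Ca 1145, N 2856.
Overall IE_2 order: Ca < Be < N.

N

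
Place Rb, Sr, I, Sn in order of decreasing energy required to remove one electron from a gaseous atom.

I > Sn > Sr > Rb

Rb is in period 5, group 1; Sr is in period 5, group 2; Sn is in period 5, group 14; I is in period 5, group 17.
Removing the outermost electron gets harder across a period and easier down a group.
All lie in period 5, so first ionization energy increases left to right.
So from highest to lowest: I > Sn > Sr > Rb.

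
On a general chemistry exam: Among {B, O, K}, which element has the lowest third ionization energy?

B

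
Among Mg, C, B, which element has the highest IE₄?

B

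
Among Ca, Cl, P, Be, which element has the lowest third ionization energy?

Consider each +2 ion: Ca²⁺ is the bare [Ar] core; Cl²⁺ still has 5 valence electrons; P²⁺ still has 3 valence electrons; Be²⁺ is the bare [He] core.
Pulling an electron out of a noble-gas core costs far more than removing a remaining valence electron, so Ca and Be sit at the high end of IE_3.
Valence configurations: Cl²⁺ [Ne]3s²3p³, P²⁺ [Ne]3s²3p¹.
The numbers (kJ/mol): Ca 4912, Cl 3822, P 2914, Be 14849.
Overall IE_3 order: P < Cl < Ca < Be.

P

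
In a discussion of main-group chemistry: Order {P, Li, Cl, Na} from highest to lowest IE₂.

Li > Na > Cl > P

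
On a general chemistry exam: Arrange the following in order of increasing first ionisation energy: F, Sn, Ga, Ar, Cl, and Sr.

Sr < Ga < Sn < Cl < Ar < F

IE₁ increases left→right with effective nuclear charge and decreases top→bottom as the valence shell moves farther out.
Here both period and group differ, so the two effects have to be weighed against each other.
Ga > Sr: relative to Sr, both the across-period and down-group shifts push Ga's first ionization energy up.
Sn > Ga: the two effects oppose for this pair; the across-period effect wins (709 vs 579 kJ/mol).
Cl > Sn: relative to Sn, both the across-period and down-group shifts push Cl's first ionization energy up.
Ar > Cl: both are in period 3; the period trend gives Ar the larger value.
F > Ar: period and group pull opposite ways; the down-group shift dominates (1681 vs 1521 kJ/mol).
Approximate values (kJ/mol): F 1681, Cl 1251, Ar 1521, Ga 579, Sr 550, Sn 709.
So from lowest to highest: Sr < Ga < Sn < Cl < Ar < F.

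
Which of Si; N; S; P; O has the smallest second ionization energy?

Si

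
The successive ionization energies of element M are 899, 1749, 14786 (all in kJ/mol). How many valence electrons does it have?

Look for the largest jump between consecutive ionization energies: IE3/IE2 ≈ 8.5, far larger than any earlier ratio.
That jump marks the point where a core electron is being removed. So the atom has 2 valence electrons.

2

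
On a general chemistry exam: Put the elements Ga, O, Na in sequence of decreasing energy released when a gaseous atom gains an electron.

O, Na, Ga

O is in period 2, group 16; Na is in period 3, group 1; Ga is in period 4, group 13.
Electron affinity generally becomes more exothermic across a period toward the halogens and less exothermic down a group.
Neither a single period nor a single group — weigh both effects.
Na > Ga: period and group pull opposite ways; the down-group shift dominates (53 vs 29 kJ/mol).
O > Na: relative to Na, both the across-period and down-group shifts push O's electron affinity up.
Tabulated electron affinity (kJ/mol): O 141, Na 53, Ga 29.
So from highest to lowest: O > Na > Ga.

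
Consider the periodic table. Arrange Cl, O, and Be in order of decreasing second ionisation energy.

O > Cl > Be

After 1 electron has been removed, what remains? Cl⁺ still has 6 valence electrons; O⁺ still has 5 valence electrons; Be⁺ still has 1 valence electron.
All are still removing valence electrons, so compare the +1 ions as you would atoms: IE_2 generally rises across a period (higher Z_eff) and falls down a group (larger shell), subject to the usual subshell exceptions.
Valence configurations: Cl⁺ [Ne]3s²3p⁴, O⁺ [He]2s²2p³, Be⁺ [He]2s¹.
Tabulated IE_2 (kJ/mol): Cl 2298, O 3388, Be 1757.
Putting it together, IE_2: Be < Cl < O.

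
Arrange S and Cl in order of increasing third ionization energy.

After 2 electrons have been removed, what remains? S²⁺ still has 4 valence electrons; Cl²⁺ still has 5 valence electrons.
All are still removing valence electrons, so compare the +2 ions as you would atoms: IE_3 generally rises across a period (higher Z_eff) and falls down a group (larger shell), subject to the usual subshell exceptions.
Valence configurations: S²⁺ [Ne]3s²3p², Cl²⁺ [Ne]3s²3p³.
The numbers (kJ/mol): S 3357, Cl 3822.
So the third ionization energies run S < Cl.

S, Cl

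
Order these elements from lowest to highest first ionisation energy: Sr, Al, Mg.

Mg is in period 3, group 2; Al is in period 3, group 13; Sr is in period 5, group 2.
Removing the outermost electron gets harder across a period and easier down a group.
These span different periods and groups, so the two trends combine.
Al > Sr: both effects reinforce here, so Al is clearly the higher of the two.
Mg > Al: this pair runs against the simple trend — see the exception note.
Note the exception: Mg has a higher first ionization energy than Al, contrary to the simple trend — Al's single 3p electron is easier to remove than one from Mg's filled 3s².
Tabulated first ionization energy (kJ/mol): Mg 738, Al 578, Sr 550.
So from lowest to highest: Sr < Al < Mg.

Sr < Al < Mg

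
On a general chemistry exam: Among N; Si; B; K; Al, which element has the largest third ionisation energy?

N

The third ionization energy removes an electron from the +2 ion. For each element: N²⁺ still has 3 valence electrons; Si²⁺ still has 2 valence electrons; B²⁺ still has 1 valence electron; K²⁺ is already 1 electron into the core; Al²⁺ still has 1 valence electron.
Usually core removal costs more than valence removal, but here the competition is close: a tightly held n=2 valence electron can cost more to remove than an n=3 core electron, so the actual values have to decide it.
Valence configurations: N²⁺ [He]2s²2p¹, Si²⁺ [Ne]3s², B²⁺ [He]2s¹, Al²⁺ [Ne]3s¹.
Approximate IE_3 values (kJ/mol): N 4578, Si 3232, B 3660, K 4420, Al 2745.
Overall IE_3 order: Al < Si < B < K < N.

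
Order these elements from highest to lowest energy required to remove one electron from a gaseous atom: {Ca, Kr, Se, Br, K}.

Kr > Br > Se > Ca > K

First ionization energy rises across a period (greater Z_eff holds electrons more tightly) and falls down a group (valence electrons are farther from the nucleus).
All lie in period 4, so first ionization energy increases left to right.
So from highest to lowest: Kr > Br > Se > Ca > K.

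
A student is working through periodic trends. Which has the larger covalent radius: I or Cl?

I

Atomic radius shrinks across a period as nuclear charge pulls the same shell inward, and grows down a group as new shells are added.
All are in group 17, so atomic radius increases down the group.
So I has the larger covalent radius (I > Cl).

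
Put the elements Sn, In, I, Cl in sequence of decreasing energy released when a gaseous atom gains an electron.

Cl is in period 3, group 17; In is in period 5, group 13; Sn is in period 5, group 14; I is in period 5, group 17.
EA tends to increase across a period and decrease down a group, though the pattern is less regular than for IE or radius.
These span different periods and groups, so the two trends combine.
Sn > In: Sn lies to the right of In in period 5, so the across-period effect alone puts Sn higher.
I > Sn: I lies to the right of Sn in period 5, so the across-period effect alone puts I higher.
Cl > I: they share group 17; the group trend gives Cl the larger value.
For reference (kJ/mol): Cl 349, In 29, Sn 107, I 295.
So from highest to lowest: Cl > I > Sn > In.

Cl > I > Sn > In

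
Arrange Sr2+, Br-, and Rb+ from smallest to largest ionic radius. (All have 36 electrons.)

Sr2+ < Rb+ < Br-

All of these have 36 electrons, so size is governed by nuclear charge alone: the more protons, the stronger the pull on the same electron cloud, and the smaller the ion.
Nuclear charges: Sr2+ (Z=38), Rb+ (Z=37), Br- (Z=35).
Smallest to largest: Sr2+ < Rb+ < Br-.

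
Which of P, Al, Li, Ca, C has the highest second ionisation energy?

Li

Consider each +1 ion: P⁺ still has 4 valence electrons; Al⁺ still has 2 valence electrons; Li⁺ is the bare [He] core; Ca⁺ still has 1 valence electron; C⁺ still has 3 valence electrons.
Breaking into a closed-shell core is much more expensive than removing a leftover valence electron — Li has the largest IE_2 here.
Valence configurations: P⁺ [Ne]3s²3p², Al⁺ [Ne]3s², Ca⁺ [Ar]4s¹, C⁺ [He]2s²2p¹.
Approximate IE_2 values (kJ/mol): P 1907, Al 1817, Li 7298, Ca 1145, C 2353.
Overall IE_2 order: Ca < Al < P < C < Li.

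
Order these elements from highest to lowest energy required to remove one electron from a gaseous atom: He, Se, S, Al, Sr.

Across a period the outer electron is held more tightly (higher IE₁); down a group it sits in a higher shell, more shielded, and comes off more easily.
These span different periods and groups, so the two trends combine.
Al > Sr: both effects reinforce here, so Al is clearly the higher of the two.
Se > Al: period and group pull opposite ways; the across-period shift dominates (941 vs 578 kJ/mol).
S > Se: S sits above Se in group 16, so the down-group effect alone puts S higher.
He > S: both effects reinforce here, so He is clearly the higher of the two.
For reference (kJ/mol): He 2372, Al 578, S 1000, Se 941, Sr 550.
So from highest to lowest: He > S > Se > Al > Sr.

He, S, Se, Al, Sr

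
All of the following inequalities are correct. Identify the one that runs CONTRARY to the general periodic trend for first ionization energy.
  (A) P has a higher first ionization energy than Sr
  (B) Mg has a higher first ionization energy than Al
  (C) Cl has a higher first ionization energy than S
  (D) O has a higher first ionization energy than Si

(B)

The general trend: first ionization energy increases across a period and decreases down a group.
(A) P (period 3, group 15) vs Sr (period 5, group 2): the stated order agrees with the simple trend.
(B) Mg (period 3, group 2) vs Al (period 3, group 13): the stated order contradicts the simple trend.
(C) Cl (period 3, group 17) vs S (period 3, group 16): the stated order agrees with the simple trend.
(D) O (period 2, group 16) vs Si (period 3, group 14): the stated order agrees with the simple trend.
The exception is (B): Al's single 3p electron is easier to remove than one from Mg's filled 3s².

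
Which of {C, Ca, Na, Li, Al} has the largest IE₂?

IE_2 is the cost of taking one more electron from the +1 cation: C⁺ still has 3 valence electrons; Ca⁺ still has 1 valence electron; Na⁺ is the bare [Ne] core; Li⁺ is the bare [He] core; Al⁺ still has 2 valence electrons.
Breaking into a closed-shell core is much more expensive than removing a leftover valence electron — Na and Li have the largest IE_2 here.
Valence configurations: C⁺ [He]2s²2p¹, Ca⁺ [Ar]4s¹, Al⁺ [Ne]3s².
Approximate IE_2 values (kJ/mol): C 2353, Ca 1145, Na 4562, Li 7298, Al 1817.
Putting it together, IE_2: Ca < Al < C < Na < Li.

Li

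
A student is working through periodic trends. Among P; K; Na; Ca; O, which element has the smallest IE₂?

After 1 electron has been removed, what remains? P⁺ still has 4 valence electrons; K⁺ is the bare [Ar] core; Na⁺ is the bare [Ne] core; Ca⁺ still has 1 valence electron; O⁺ still has 5 valence electrons.
Usually core removal costs more than valence removal, but here the competition is close: a tightly held n=2 valence electron can cost more to remove than an n=3 core electron, so the actual values have to decide it.
Valence configurations: P⁺ [Ne]3s²3p², Ca⁺ [Ar]4s¹, O⁺ [He]2s²2p³.
Tabulated IE_2 (kJ/mol): P 1907, K 3052, Na 4562, Ca 1145, O 3388.
So the second ionization energies run Ca < P < K < O < Na.

Ca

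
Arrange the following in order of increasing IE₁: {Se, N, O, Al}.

Al < Se < O < N

N is in period 2, group 15; O is in period 2, group 16; Al is in period 3, group 13; Se is in period 4, group 16.
First ionization energy rises across a period (greater Z_eff holds electrons more tightly) and falls down a group (valence electrons are farther from the nucleus).
These span different periods and groups, so the two trends combine.
Se > Al: period and group pull opposite ways; the across-period shift dominates (941 vs 578 kJ/mol).
O > Se: O sits above Se in group 16, so the down-group effect alone puts O higher.
N > O: this pair runs against the simple trend — see the exception note.
Note the exception: N has a higher first ionization energy than O, contrary to the simple trend — pairing an electron in O's 2p⁴ costs repulsion energy, so O ionizes more easily than half-filled N (2p³).
For reference (kJ/mol): N 1402, O 1314, Al 578, Se 941.
So from lowest to highest: Al < Se < O < N.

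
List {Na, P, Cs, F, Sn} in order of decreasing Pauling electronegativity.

F > P > Sn > Na > Cs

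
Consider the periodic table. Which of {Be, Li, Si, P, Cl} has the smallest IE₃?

P

After 2 electrons have been removed, what remains? Be²⁺ is the bare [He] core; Li²⁺ is already 1 electron into the core; Si²⁺ still has 2 valence electrons; P²⁺ still has 3 valence electrons; Cl²⁺ still has 5 valence electrons.
Breaking into a closed-shell core is much more expensive than removing a leftover valence electron — Li and Be have the largest IE_3 here.
Valence configurations: Si²⁺ [Ne]3s², P²⁺ [Ne]3s²3p¹, Cl²⁺ [Ne]3s²3p³.
P²⁺ loses a lone 3p electron whereas Si²⁺ must break into a filled 3s² pair, so IE_3(Si) > IE_3(P) even though P has the higher nuclear charge.
The numbers (kJ/mol): Be 14849, Li 11815, Si 3232, P 2914, Cl 3822.
Overall IE_3 order: P < Si < Cl < Li < Be.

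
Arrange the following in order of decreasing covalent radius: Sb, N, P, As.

Sb > As > P > N

Radius decreases left→right (rising Z_eff, same n) and increases top→bottom (higher n).
All are in group 15, so atomic radius increases down the group.
So from largest to smallest: Sb > As > P > N.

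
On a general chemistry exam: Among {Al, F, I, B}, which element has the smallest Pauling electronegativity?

Atoms toward the upper right of the periodic table pull bonding electrons most strongly.
These span different periods and groups, so the two trends combine.
B > Al: B sits above Al in group 13, so the down-group effect alone puts B higher.
I > B: period and group pull opposite ways; the across-period shift dominates (2.66 vs 2.04).
F > I: they share group 17; the group trend gives F the larger value.
For reference (Pauling): B 2.04, F 3.98, Al 1.61, I 2.66.
The smallest Pauling electronegativity among these belongs to Al.

Al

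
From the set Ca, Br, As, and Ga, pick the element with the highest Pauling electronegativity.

Br

EN rises left→right (higher Z_eff, smaller atoms) and falls top→bottom (larger, more shielded atoms).
All lie in period 4, so electronegativity increases left to right.
The highest Pauling electronegativity among these belongs to Br.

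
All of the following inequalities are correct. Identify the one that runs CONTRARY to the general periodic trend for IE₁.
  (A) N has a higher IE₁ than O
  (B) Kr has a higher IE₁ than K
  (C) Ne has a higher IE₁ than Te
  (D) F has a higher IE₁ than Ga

(A)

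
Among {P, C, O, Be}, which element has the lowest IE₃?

P

IE_3 is the cost of taking one more electron from the +2 cation: P²⁺ still has 3 valence electrons; C²⁺ still has 2 valence electrons; O²⁺ still has 4 valence electrons; Be²⁺ is the bare [He] core.
Core electrons are held far more tightly than valence electrons, so Be tops the IE_3 order.
Valence configurations: P²⁺ [Ne]3s²3p¹, C²⁺ [He]2s², O²⁺ [He]2s²2p².
Approximate IE_3 values (kJ/mol): P 2914, C 4620, O 5300, Be 14849.
Hence IE_3: P < C < O < Be.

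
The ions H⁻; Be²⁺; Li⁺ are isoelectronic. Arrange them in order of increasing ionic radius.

All of these have 2 electrons, so size is governed by nuclear charge alone: the more protons, the stronger the pull on the same electron cloud, and the smaller the ion.
Nuclear charges: Be²⁺ (Z=4), Li⁺ (Z=3), H⁻ (Z=1).
Smallest to largest: Be²⁺ < Li⁺ < H⁻.

Be²⁺ < Li⁺ < H⁻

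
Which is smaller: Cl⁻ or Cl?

Cl

Forming Cl⁻ adds 1 electron to Cl. More electron–electron repulsion in the same shell, with unchanged nuclear charge, lets the cloud expand.
An anion is larger than its parent atom: Cl⁻ > Cl.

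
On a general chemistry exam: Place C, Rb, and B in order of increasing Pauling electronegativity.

Rb < B < C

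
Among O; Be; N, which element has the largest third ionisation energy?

Be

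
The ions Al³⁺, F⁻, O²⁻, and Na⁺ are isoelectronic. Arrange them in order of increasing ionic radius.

Al³⁺ < Na⁺ < F⁻ < O²⁻

All of these have 10 electrons, so size is governed by nuclear charge alone: the more protons, the stronger the pull on the same electron cloud, and the smaller the ion.
Nuclear charges: Al³⁺ (Z=13), Na⁺ (Z=11), F⁻ (Z=9), O²⁻ (Z=8).
Smallest to largest: Al³⁺ < Na⁺ < F⁻ < O²⁻.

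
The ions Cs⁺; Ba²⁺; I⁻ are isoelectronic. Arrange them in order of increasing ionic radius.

All of these have 54 electrons, so size is governed by nuclear charge alone: the more protons, the stronger the pull on the same electron cloud, and the smaller the ion.
Nuclear charges: Ba²⁺ (Z=56), Cs⁺ (Z=55), I⁻ (Z=53).
Smallest to largest: Ba²⁺ < Cs⁺ < I⁻.

Ba²⁺, Cs⁺, I⁻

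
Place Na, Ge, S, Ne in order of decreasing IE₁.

Ne, S, Ge, Na

Ne is in period 2, group 18; Na is in period 3, group 1; S is in period 3, group 16; Ge is in period 4, group 14.
Across a period the outer electron is held more tightly (higher IE₁); down a group it sits in a higher shell, more shielded, and comes off more easily.
These span different periods and groups, so the two trends combine.
Ge > Na: period and group pull opposite ways; the across-period shift dominates (762 vs 496 kJ/mol).
S > Ge: relative to Ge, both the across-period and down-group shifts push S's first ionization energy up.
Ne > S: relative to S, both the across-period and down-group shifts push Ne's first ionization energy up.
Tabulated first ionization energy (kJ/mol): Ne 2081, Na 496, S 1000, Ge 762.
So from highest to lowest: Ne > S > Ge > Na.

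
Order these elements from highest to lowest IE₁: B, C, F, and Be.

F > C > Be > B

Be is in period 2, group 2; B is in period 2, group 13; C is in period 2, group 14; F is in period 2, group 17.
Across a period the outer electron is held more tightly (higher IE₁); down a group it sits in a higher shell, more shielded, and comes off more easily.
All lie in period 2; the across-period trend (first ionization energy increases left to right) applies, with the exception below.
Note the exception: Be has a higher first ionization energy than B, contrary to the simple trend — removing B's lone 2p electron is easier than breaking Be's filled 2s².
Tabulated first ionization energy (kJ/mol): Be 900, B 801, C 1086, F 1681.
So from highest to lowest: F > C > Be > B.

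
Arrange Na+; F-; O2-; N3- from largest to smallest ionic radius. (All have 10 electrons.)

N3- > O2- > F- > Na+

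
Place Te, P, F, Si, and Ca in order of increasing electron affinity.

Ca, P, Si, Te, F

F is in period 2, group 17; Si is in period 3, group 14; P is in period 3, group 15; Ca is in period 4, group 2; Te is in period 5, group 16.
Adding an electron releases more energy for atoms nearer the top right (short of the noble gases).
Neither a single period nor a single group — weigh both effects.
P > Ca: relative to Ca, both the across-period and down-group shifts push P's electron affinity up.
Si > P: this pair runs against the simple trend — see the exception note.
Te > Si: period and group pull opposite ways; the across-period shift dominates (190 vs 134 kJ/mol).
F > Te: both effects reinforce here, so F is clearly the higher of the two.
Note the exception: Si has a higher electron affinity than P, contrary to the simple trend — adding an electron to P's half-filled 3p³ is unfavourable, so Si (3p²) has the more exothermic EA.
For reference (kJ/mol): F 328, Si 134, P 72, Ca 2, Te 190.
So from lowest to highest: Ca < P < Si < Te < F.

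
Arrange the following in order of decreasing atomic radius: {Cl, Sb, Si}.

Sb > Si > Cl

Si is in period 3, group 14; Cl is in period 3, group 17; Sb is in period 5, group 15.
Moving right in a period, electrons are added to the same shell under a stronger nuclear pull, so atoms get smaller; moving down, a new shell is opened and atoms get larger.
Neither a single period nor a single group — weigh both effects.
Si > Cl: Si lies to the left of Cl in period 3, so the across-period effect alone puts Si larger.
Sb > Si: period and group pull opposite ways; the down-group shift dominates (140 vs 116 pm).
Approximate values (pm): Si 116, Cl 99, Sb 140.
So from largest to smallest: Sb > Si > Cl.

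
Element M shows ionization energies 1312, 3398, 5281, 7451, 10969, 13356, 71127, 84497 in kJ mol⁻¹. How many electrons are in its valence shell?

6

Look for the largest jump between consecutive ionization energies: IE7/IE6 ≈ 5.3, far larger than any earlier ratio.
That jump marks the point where a core electron is being removed. So the atom has 6 valence electrons.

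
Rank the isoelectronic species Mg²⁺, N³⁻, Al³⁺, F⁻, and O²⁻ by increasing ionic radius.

All of these have 10 electrons, so size is governed by nuclear charge alone: the more protons, the stronger the pull on the same electron cloud, and the smaller the ion.
Nuclear charges: Al³⁺ (Z=13), Mg²⁺ (Z=12), F⁻ (Z=9), O²⁻ (Z=8), N³⁻ (Z=7).
Smallest to largest: Al³⁺ < Mg²⁺ < F⁻ < O²⁻ < N³⁻.

Al³⁺ < Mg²⁺ < F⁻ < O²⁻ < N³⁻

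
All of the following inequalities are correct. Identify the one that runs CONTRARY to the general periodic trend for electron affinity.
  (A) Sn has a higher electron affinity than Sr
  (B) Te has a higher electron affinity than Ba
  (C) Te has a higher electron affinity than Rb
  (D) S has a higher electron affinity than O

(D)

The general trend: electron affinity increases across a period and decreases down a group.
(A) Sn (period 5, group 14) vs Sr (period 5, group 2): the stated order agrees with the simple trend.
(B) Te (period 5, group 16) vs Ba (period 6, group 2): the stated order agrees with the simple trend.
(C) Te (period 5, group 16) vs Rb (period 5, group 1): the stated order agrees with the simple trend.
(D) S (period 3, group 16) vs O (period 2, group 16): the stated order contradicts the simple trend.
The exception is (D): the compact 2p subshell of O repels the added electron more than S's larger 3p does.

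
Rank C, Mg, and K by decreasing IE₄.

Mg > C > K

The fourth ionization energy removes an electron from the +3 ion. For each element: C³⁺ still has 1 valence electron; Mg³⁺ is already 1 electron into the core; K³⁺ is already 2 electrons into the core.
Usually core removal costs more than valence removal, but here the competition is close: a tightly held n=2 valence electron can cost more to remove than an n=3 core electron, so the actual values have to decide it.
Tabulated IE_4 (kJ/mol): C 6223, Mg 10543, K 5877.
So the fourth ionization energies run K < C < Mg.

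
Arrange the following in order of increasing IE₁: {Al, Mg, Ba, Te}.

Ba < Al < Mg < Te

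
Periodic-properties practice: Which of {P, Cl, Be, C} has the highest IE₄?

Be

Consider each +3 ion: P³⁺ still has 2 valence electrons; Cl³⁺ still has 4 valence electrons; Be³⁺ is already 1 electron into the core; C³⁺ still has 1 valence electron.
Core electrons are held far more tightly than valence electrons, so Be tops the IE_4 order.
Valence configurations: P³⁺ [Ne]3s², Cl³⁺ [Ne]3s²3p², C³⁺ [He]2s¹.
Tabulated IE_4 (kJ/mol): P 4964, Cl 5159, Be 21007, C 6223.
Putting it together, IE_4: P < Cl < C < Be.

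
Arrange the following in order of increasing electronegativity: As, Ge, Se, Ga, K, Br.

Smaller atoms with higher effective nuclear charge are more electronegative.
All lie in period 4, so electronegativity increases left to right.
So from lowest to highest: K < Ga < Ge < As < Se < Br.

K, Ga, Ge, As, Se, Br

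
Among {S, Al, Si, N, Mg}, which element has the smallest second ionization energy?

The second ionization energy removes an electron from the +1 ion. For each element: S⁺ still has 5 valence electrons; Al⁺ still has 2 valence electrons; Si⁺ still has 3 valence electrons; N⁺ still has 4 valence electrons; Mg⁺ still has 1 valence electron.
All are still removing valence electrons, so compare the +1 ions as you would atoms: IE_2 generally rises across a period (higher Z_eff) and falls down a group (larger shell), subject to the usual subshell exceptions.
Valence configurations: S⁺ [Ne]3s²3p³, Al⁺ [Ne]3s², Si⁺ [Ne]3s²3p¹, N⁺ [He]2s²2p², Mg⁺ [Ne]3s¹.
Si⁺ loses a lone 3p electron whereas Al⁺ must break into a filled 3s² pair, so IE_2(Al) > IE_2(Si) even though Si has the higher nuclear charge.
Tabulated IE_2 (kJ/mol): S 2252, Al 1817, Si 1577, N 2856, Mg 1451.
Hence IE_2: Mg < Si < Al < S < N.

Mg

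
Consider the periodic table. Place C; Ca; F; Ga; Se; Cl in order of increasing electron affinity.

Atoms with high Z_eff and room in the valence shell (especially the halogens) have the most exothermic electron affinities.
These span different periods and groups, so the two trends combine.
Ga > Ca: both are in period 4; the period trend gives Ga the larger value.
C > Ga: relative to Ga, both the across-period and down-group shifts push C's electron affinity up.
Se > C: period and group pull opposite ways; the across-period shift dominates (195 vs 122 kJ/mol).
F > Se: both effects reinforce here, so F is clearly the higher of the two.
Cl > F: this pair runs against the simple trend — see the exception note.
Note the exception: Cl has a higher electron affinity than F, contrary to the simple trend — F's small 2p subshell makes the incoming electron feel strong e⁻–e⁻ repulsion, so Cl actually releases more energy on gaining an electron.
Approximate values (kJ/mol): C 122, F 328, Cl 349, Ca 2, Ga 29, Se 195.
So from lowest to highest: Ca < Ga < C < Se < F < Cl.

Ca < Ga < C < Se < F < Cl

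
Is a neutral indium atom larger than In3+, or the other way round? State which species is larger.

In

Forming In3+ removes 3 electrons from In. Fewer electrons for the same nuclear charge means less shielding and a higher Z_eff on the remaining electrons, and for main-group metals the entire outer shell is lost.
A cation is smaller than its parent atom: In3+ < In.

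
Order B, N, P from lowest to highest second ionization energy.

The second ionization energy removes an electron from the +1 ion. For each element: B⁺ still has 2 valence electrons; N⁺ still has 4 valence electrons; P⁺ still has 4 valence electrons.
All are still removing valence electrons, so compare the +1 ions as you would atoms: IE_2 generally rises across a period (higher Z_eff) and falls down a group (larger shell), subject to the usual subshell exceptions.
Valence configurations: B⁺ [He]2s², N⁺ [He]2s²2p², P⁺ [Ne]3s²3p².
Approximate IE_2 values (kJ/mol): B 2427, N 2856, P 1907.
Hence IE_2: P < B < N.

P, B, N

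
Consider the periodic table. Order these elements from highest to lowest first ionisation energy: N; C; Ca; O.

C is in period 2, group 14; N is in period 2, group 15; O is in period 2, group 16; Ca is in period 4, group 2.
First ionization energy rises across a period (greater Z_eff holds electrons more tightly) and falls down a group (valence electrons are farther from the nucleus).
Here both period and group differ, so the two effects have to be weighed against each other.
C > Ca: both effects reinforce here, so C is clearly the higher of the two.
O > C: both are in period 2; the period trend gives O the larger value.
N > O: this pair runs against the simple trend — see the exception note.
Note the exception: N has a higher first ionization energy than O, contrary to the simple trend — pairing an electron in O's 2p⁴ costs repulsion energy, so O ionizes more easily than half-filled N (2p³).
Approximate values (kJ/mol): C 1086, N 1402, O 1314, Ca 590.
So from highest to lowest: N > O > C > Ca.

N, O, C, Ca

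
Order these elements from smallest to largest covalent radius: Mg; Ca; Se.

Se < Mg < Ca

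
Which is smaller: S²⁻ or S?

Forming S²⁻ adds 2 electrons to S. More electron–electron repulsion in the same shell, with unchanged nuclear charge, lets the cloud expand.
An anion is larger than its parent atom: S²⁻ > S.

S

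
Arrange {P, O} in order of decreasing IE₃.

O > P

IE_3 is the cost of taking one more electron from the +2 cation: P²⁺ still has 3 valence electrons; O²⁺ still has 4 valence electrons.
All are still removing valence electrons, so compare the +2 ions as you would atoms: IE_3 generally rises across a period (higher Z_eff) and falls down a group (larger shell), subject to the usual subshell exceptions.
Valence configurations: P²⁺ [Ne]3s²3p¹, O²⁺ [He]2s²2p².
Tabulated IE_3 (kJ/mol): P 2914, O 5300.
Putting it together, IE_3: P < O.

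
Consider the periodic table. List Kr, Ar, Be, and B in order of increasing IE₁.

B, Be, Kr, Ar

First ionization energy rises across a period (greater Z_eff holds electrons more tightly) and falls down a group (valence electrons are farther from the nucleus).
Here both period and group differ, so the two effects have to be weighed against each other.
Be > B: this pair runs against the simple trend — see the exception note.
Kr > Be: period and group pull opposite ways; the across-period shift dominates (1351 vs 900 kJ/mol).
Ar > Kr: Ar sits above Kr in group 18, so the down-group effect alone puts Ar higher.
Note the exception: Be has a higher first ionization energy than B, contrary to the simple trend — removing B's lone 2p electron is easier than breaking Be's filled 2s².
For reference (kJ/mol): Be 900, B 801, Ar 1521, Kr 1351.
So from lowest to highest: B < Be < Kr < Ar.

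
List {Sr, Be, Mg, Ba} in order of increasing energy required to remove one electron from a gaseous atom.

First ionization energy rises across a period (greater Z_eff holds electrons more tightly) and falls down a group (valence electrons are farther from the nucleus).
All are in group 2, so first ionization energy increases up the group.
So from lowest to highest: Ba < Sr < Mg < Be.

Ba, Sr, Mg, Be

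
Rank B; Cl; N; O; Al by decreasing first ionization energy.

Across a period the outer electron is held more tightly (higher IE₁); down a group it sits in a higher shell, more shielded, and comes off more easily.
Here both period and group differ, so the two effects have to be weighed against each other.
B > Al: they share group 13; the group trend gives B the larger value.
Cl > B: the two effects oppose for this pair; the across-period effect wins (1251 vs 801 kJ/mol).
O > Cl: the two effects oppose for this pair; the down-group effect wins (1314 vs 1251 kJ/mol).
N > O: this pair runs against the simple trend — see the exception note.
Note the exception: N has a higher first ionization energy than O, contrary to the simple trend — pairing an electron in O's 2p⁴ costs repulsion energy, so O ionizes more easily than half-filled N (2p³).
Tabulated first ionization energy (kJ/mol): B 801, N 1402, O 1314, Al 578, Cl 1251.
So from highest to lowest: N > O > Cl > B > Al.

N > O > Cl > B > Al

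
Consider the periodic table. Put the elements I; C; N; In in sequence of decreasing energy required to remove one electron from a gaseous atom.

N, C, I, In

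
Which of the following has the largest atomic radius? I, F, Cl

Moving right in a period, electrons are added to the same shell under a stronger nuclear pull, so atoms get smaller; moving down, a new shell is opened and atoms get larger.
All are in group 17, so atomic radius increases down the group.
The largest atomic radius among these belongs to I.

I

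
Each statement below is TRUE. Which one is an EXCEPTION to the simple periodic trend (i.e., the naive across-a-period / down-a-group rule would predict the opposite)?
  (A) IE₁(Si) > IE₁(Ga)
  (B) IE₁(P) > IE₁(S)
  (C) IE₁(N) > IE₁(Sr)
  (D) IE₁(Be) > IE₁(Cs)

The general trend: first ionisation energy increases across a period and decreases down a group.
(A) Si (period 3, group 14) vs Ga (period 4, group 13): the stated order agrees with the simple trend.
(B) P (period 3, group 15) vs S (period 3, group 16): the stated order contradicts the simple trend.
(C) N (period 2, group 15) vs Sr (period 5, group 2): the stated order agrees with the simple trend.
(D) Be (period 2, group 2) vs Cs (period 6, group 1): the stated order agrees with the simple trend.
The exception is (B): S (3p⁴) ionizes more easily than half-filled P (3p³) because the paired 3p electron in S is pushed out by e⁻–e⁻ repulsion.

(B)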